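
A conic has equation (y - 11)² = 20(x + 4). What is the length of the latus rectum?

20

Vertex (-4, 11); 4p = 20 so p = 5. Opens right.
Latus rectum length = |4p| = 20.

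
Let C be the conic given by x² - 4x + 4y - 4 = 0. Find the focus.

Only x is squared. Complete the square in x: (x - 2)² = -4(y - 2).
Vertex (2, 2); 4p = -4 so p = -1. Opens down.
Focus is p units from the vertex along the axis: (h, k + p).

(2, 1)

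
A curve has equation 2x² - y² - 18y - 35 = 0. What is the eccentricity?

e = √6/2

2x² -(y² + 18y) = 35
Completing the square gives 2x² -(y + 9)² = 35 + 0 - 81 = -46.
Dividing both sides by -46: (y + 9)²/46 - x²/23 = 1
Hyperbola, center (0, -9), transverse axis vertical; a² = 46, b² = 23.
c² = a² + b² = 69, so c = √69.
e = c/a = √69/√46 = √6/2.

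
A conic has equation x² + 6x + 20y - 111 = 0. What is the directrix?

y = 11

Only x is squared. Complete the square in x: (x + 3)² = -20(y - 6).
Vertex (-3, 6); 4p = -20 so p = -5. Opens down.
Directrix is the horizontal line y = k − p = 6 − (-5) = 11.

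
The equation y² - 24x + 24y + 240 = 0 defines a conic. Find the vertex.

(4, -12)

Only y is squared. Complete the square in y: (y + 12)² = 24(x - 4).
Vertex (4, -12); 4p = 24 so p = 6. Opens right.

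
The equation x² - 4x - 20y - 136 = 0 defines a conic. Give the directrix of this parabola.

y = -12

Only x is squared. Complete the square in x: (x - 2)² = 20(y + 7).
Vertex (2, -7); 4p = 20 so p = 5. Opens up.
Directrix is the horizontal line y = k − p = -7 − (5) = -12.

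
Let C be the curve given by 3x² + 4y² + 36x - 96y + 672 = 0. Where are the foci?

(-7, 12) and (-5, 12)

Collect terms: 3(x² + 12x) + 4(y² - 24y) = -672
Completing the square gives 3(x + 6)² + 4(y - 12)² = -672 + 108 + 576 = 12.
Divide by 12: (x + 6)²/4 + (y - 12)²/3 = 1
Ellipse, center (-6, 12), major axis horizontal; a² = 4, b² = 3.
c² = a² - b² = 4 - 3 = 1, so c = 1.
Foci lie on the horizontal axis through the center: (h ± c, k).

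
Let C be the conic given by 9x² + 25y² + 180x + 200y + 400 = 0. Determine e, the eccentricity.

9(x² + 20x) + 25(y² + 8y) = -400
Completing the square gives 9(x + 10)² + 25(y + 4)² = -400 + 900 + 400 = 900.
Divide through by 900 to get (x + 10)²/100 + (y + 4)²/36 = 1.
Ellipse, center (-10, -4), major axis horizontal; a² = 100, b² = 36.
c² = a² - b² = 64, so c = 8.
e = c/a = 8/10 = 4/5.

e = 4/5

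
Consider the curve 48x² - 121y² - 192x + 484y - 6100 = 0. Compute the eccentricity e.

e = 13/11

Collect terms: 48(x² - 4x) -121(y² - 4y) = 6100
48(x - 2)² -121(y - 2)² = 6100 + 192 - 484 = 5808
Divide by 5808: (x - 2)²/121 - (y - 2)²/48 = 1
Hyperbola, center (2, 2), transverse axis horizontal; a² = 121, b² = 48.
c² = a² + b² = 169, so c = 13.
e = c/a = 13/11.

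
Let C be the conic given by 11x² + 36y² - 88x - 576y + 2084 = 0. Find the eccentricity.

e = 5/6

Group: 11(x² - 8x) + 36(y² - 16y) = -2084
Complete the square in x and y: 11(x - 4)² + 36(y - 8)² = -2084 + 176 + 2304 = 396
Divide by 396: (x - 4)²/36 + (y - 8)²/11 = 1
Ellipse, center (4, 8), major axis horizontal; a² = 36, b² = 11.
c² = a² - b² = 25, so c = 5.
e = c/a = 5/6.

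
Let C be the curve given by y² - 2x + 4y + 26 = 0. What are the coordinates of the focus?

(23/2, -2)

Only y is squared. Complete the square in y: (y + 2)² = 2(x - 11).
Vertex (11, -2); 4p = 2 so p = 1/2. Opens right.
Focus is p units from the vertex along the axis: (h + p, k).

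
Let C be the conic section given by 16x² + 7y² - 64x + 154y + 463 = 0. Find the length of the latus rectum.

Group the x- and y-terms: 16(x² - 4x) + 7(y² + 22y) = -463
16(x - 2)² + 7(y + 11)² = -463 + 64 + 847 = 448
Divide through by 448 to get (x - 2)²/28 + (y + 11)²/64 = 1.
Ellipse, center (2, -11), major axis vertical; a² = 64, b² = 28.
Latus rectum length = 2b²/a = 2·28/8 = 7.

7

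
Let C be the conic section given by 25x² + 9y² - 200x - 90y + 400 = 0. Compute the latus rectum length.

18/5

Group the x- and y-terms: 25(x² - 8x) + 9(y² - 10y) = -400
Complete the square: 25(x - 4)² + 9(y - 5)² = -400 + 400 + 225 = 225
Divide by 225: (x - 4)²/9 + (y - 5)²/25 = 1
Ellipse, center (4, 5), major axis vertical; a² = 25, b² = 9.
Latus rectum length = 2b²/a = 2·9/5 = 18/5.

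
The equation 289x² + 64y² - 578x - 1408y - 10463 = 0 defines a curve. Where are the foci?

Rearranging, 289(x² - 2x) + 64(y² - 22y) = 10463.
289(x - 1)² + 64(y - 11)² = 10463 + 289 + 7744 = 18496
Divide through by 18496 to get (x - 1)²/64 + (y - 11)²/289 = 1.
Ellipse, center (1, 11), major axis vertical; a² = 289, b² = 64.
c² = a² - b² = 289 - 64 = 225, so c = 15.
Foci lie on the vertical axis through the center: (h, k ± c).

(1, -4) and (1, 26)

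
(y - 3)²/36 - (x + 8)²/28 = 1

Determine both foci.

(-8, -5) and (-8, 11)

Center (-8, 3). The positive term is the y-term, so the transverse axis is vertical; a² = 36, b² = 28.
c² = a² + b² = 36 + 28 = 64, so c = 8.
Foci lie on the vertical axis through the center: (h, k ± c).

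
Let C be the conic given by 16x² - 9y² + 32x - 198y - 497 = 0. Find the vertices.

(-1, -19) and (-1, -3)

Group: 16(x² + 2x) -9(y² + 22y) = 497
Complete the square in x and y: 16(x + 1)² -9(y + 11)² = 497 + 16 - 1089 = -576
Dividing both sides by -576: (y + 11)²/64 - (x + 1)²/36 = 1
Hyperbola, center (-1, -11), transverse axis vertical; a² = 64, b² = 36.
a = 8. Vertices at (h, k ± a).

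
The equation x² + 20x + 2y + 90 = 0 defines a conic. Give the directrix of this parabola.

Only x is squared. Complete the square in x: (x + 10)² = -2(y - 5).
Vertex (-10, 5); 4p = -2 so p = -1/2. Opens down.
Directrix is the horizontal line y = k − p = 5 − (-1/2) = 11/2.

y = 11/2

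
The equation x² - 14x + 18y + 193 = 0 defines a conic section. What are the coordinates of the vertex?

Only x is squared. Complete the square in x: (x - 7)² = -18(y + 8).
Vertex (7, -8); 4p = -18 so p = -9/2. Opens down.

(7, -8)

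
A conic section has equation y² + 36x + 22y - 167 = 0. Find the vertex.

Only y is squared. Complete the square in y: (y + 11)² = -36(x - 8).
Vertex (8, -11); 4p = -36 so p = -9. Opens left.

(8, -11)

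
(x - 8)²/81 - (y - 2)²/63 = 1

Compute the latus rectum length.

Center (8, 2). The positive term is the x-term, so the transverse axis is horizontal; a² = 81, b² = 63.
Latus rectum length = 2b²/a = 2·63/9 = 14.

14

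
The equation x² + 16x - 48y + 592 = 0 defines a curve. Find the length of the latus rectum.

Only x is squared. Complete the square in x: (x + 8)² = 48(y - 11).
Vertex (-8, 11); 4p = 48 so p = 12. Opens up.
Latus rectum length = |4p| = 48.

48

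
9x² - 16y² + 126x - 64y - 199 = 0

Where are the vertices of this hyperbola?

Group the x- and y-terms: 9(x² + 14x) -16(y² + 4y) = 199
Complete the square in x and y: 9(x + 7)² -16(y + 2)² = 199 + 441 - 64 = 576
Divide through by 576 to get (x + 7)²/64 - (y + 2)²/36 = 1.
Hyperbola, center (-7, -2), transverse axis horizontal; a² = 64, b² = 36.
a = 8. Vertices at (h ± a, k).

(-15, -2) and (1, -2)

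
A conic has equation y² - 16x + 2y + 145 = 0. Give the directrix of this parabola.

Only y is squared. Complete the square in y: (y + 1)² = 16(x - 9).
Vertex (9, -1); 4p = 16 so p = 4. Opens right.
Directrix is the vertical line x = h − p = 9 − (4) = 5.

x = 5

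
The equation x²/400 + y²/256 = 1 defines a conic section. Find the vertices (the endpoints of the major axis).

Center (0, 0). The larger denominator 400 sits under the x-term, so the major axis is horizontal; a² = 400, b² = 256.
a = 20. Vertices at (h ± a, k).

(-20, 0) and (20, 0)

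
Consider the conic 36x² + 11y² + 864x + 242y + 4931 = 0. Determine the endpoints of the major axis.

Collect terms: 36(x² + 24x) + 11(y² + 22y) = -4931
Complete the square in x and y: 36(x + 12)² + 11(y + 11)² = -4931 + 5184 + 1331 = 1584
Divide through by 1584 to get (x + 12)²/44 + (y + 11)²/144 = 1.
Ellipse, center (-12, -11), major axis vertical; a² = 144, b² = 44.
a = 12. Vertices at (h, k ± a).

(-12, -23) and (-12, 1)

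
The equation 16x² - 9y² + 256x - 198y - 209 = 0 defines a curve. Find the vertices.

(-11, -11) and (-5, -11)

Rearranging, 16(x² + 16x) -9(y² + 22y) = 209.
Complete the square: 16(x + 8)² -9(y + 11)² = 209 + 1024 - 1089 = 144
Divide through by 144 to get (x + 8)²/9 - (y + 11)²/16 = 1.
Hyperbola, center (-8, -11), transverse axis horizontal; a² = 9, b² = 16.
a = 3. Vertices at (h ± a, k).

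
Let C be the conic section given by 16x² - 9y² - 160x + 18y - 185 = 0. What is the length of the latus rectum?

Collect terms: 16(x² - 10x) -9(y² - 2y) = 185
16(x - 5)² -9(y - 1)² = 185 + 400 - 9 = 576
Divide through by 576 to get (x - 5)²/36 - (y - 1)²/64 = 1.
Hyperbola, center (5, 1), transverse axis horizontal; a² = 36, b² = 64.
Latus rectum length = 2b²/a = 2·64/6 = 64/3.

64/3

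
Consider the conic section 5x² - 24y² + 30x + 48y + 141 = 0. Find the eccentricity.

e = √145/5

Rearranging, 5(x² + 6x) -24(y² - 2y) = -141.
Complete the square: 5(x + 3)² -24(y - 1)² = -141 + 45 - 24 = -120
Divide through by -120 to get (y - 1)²/5 - (x + 3)²/24 = 1.
Hyperbola, center (-3, 1), transverse axis vertical; a² = 5, b² = 24.
c² = a² + b² = 29, so c = √29.
e = c/a = √29/√5 = √145/5.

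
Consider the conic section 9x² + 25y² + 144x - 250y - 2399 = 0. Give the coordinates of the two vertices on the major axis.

(-28, 5) and (12, 5)

Group the x- and y-terms: 9(x² + 16x) + 25(y² - 10y) = 2399
9(x + 8)² + 25(y - 5)² = 2399 + 576 + 625 = 3600
Dividing both sides by 3600: (x + 8)²/400 + (y - 5)²/144 = 1
Ellipse, center (-8, 5), major axis horizontal; a² = 400, b² = 144.
a = 20. Vertices at (h ± a, k).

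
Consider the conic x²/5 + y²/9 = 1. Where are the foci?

Center (0, 0). The larger denominator 9 sits under the y-term, so the major axis is vertical; a² = 9, b² = 5.
c² = a² - b² = 9 - 5 = 4, so c = 2.
Foci lie on the vertical axis through the center: (h, k ± c).

(0, -2) and (0, 2)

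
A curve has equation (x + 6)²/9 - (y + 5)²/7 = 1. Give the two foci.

(-10, -5) and (-2, -5)

Center (-6, -5). The positive term is the x-term, so the transverse axis is horizontal; a² = 9, b² = 7.
c² = a² + b² = 9 + 7 = 16, so c = 4.
Foci lie on the horizontal axis through the center: (h ± c, k).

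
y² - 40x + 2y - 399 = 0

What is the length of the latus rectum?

Only y is squared. Complete the square in y: (y + 1)² = 40(x + 10).
Vertex (-10, -1); 4p = 40 so p = 10. Opens right.
Latus rectum length = |4p| = 40.

40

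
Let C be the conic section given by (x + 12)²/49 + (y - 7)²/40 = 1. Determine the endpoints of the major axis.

Center (-12, 7). The larger denominator 49 sits under the x-term, so the major axis is horizontal; a² = 49, b² = 40.
a = 7. Vertices at (h ± a, k).

(-19, 7) and (-5, 7)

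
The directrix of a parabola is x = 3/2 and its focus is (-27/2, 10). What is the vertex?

(-6, 10)

The vertex is the midpoint between the focus and the directrix along the axis of symmetry.
Axis is horizontal (directrix is vertical). Vertex x-coordinate = (-27/2 + 3/2)/2 = -6; y-coordinate = 10.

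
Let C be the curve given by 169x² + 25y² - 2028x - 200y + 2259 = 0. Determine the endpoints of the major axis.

169(x² - 12x) + 25(y² - 8y) = -2259
Complete the square: 169(x - 6)² + 25(y - 4)² = -2259 + 6084 + 400 = 4225
Dividing both sides by 4225: (x - 6)²/25 + (y - 4)²/169 = 1
Ellipse, center (6, 4), major axis vertical; a² = 169, b² = 25.
a = 13. Vertices at (h, k ± a).

(6, -9) and (6, 17)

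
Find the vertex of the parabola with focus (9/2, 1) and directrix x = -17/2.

(-2, 1)

The vertex is the midpoint between the focus and the directrix along the axis of symmetry.
Axis is horizontal (directrix is vertical). Vertex x-coordinate = (9/2 + (-17/2))/2 = -2; y-coordinate = 1.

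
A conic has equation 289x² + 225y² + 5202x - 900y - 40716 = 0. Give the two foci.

289(x² + 18x) + 225(y² - 4y) = 40716
289(x + 9)² + 225(y - 2)² = 40716 + 23409 + 900 = 65025
Dividing both sides by 65025: (x + 9)²/225 + (y - 2)²/289 = 1
Ellipse, center (-9, 2), major axis vertical; a² = 289, b² = 225.
c² = a² - b² = 289 - 225 = 64, so c = 8.
Foci lie on the vertical axis through the center: (h, k ± c).

(-9, -6) and (-9, 10)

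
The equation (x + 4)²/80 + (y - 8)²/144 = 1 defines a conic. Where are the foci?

Center (-4, 8). The larger denominator 144 sits under the y-term, so the major axis is vertical; a² = 144, b² = 80.
c² = a² - b² = 144 - 80 = 64, so c = 8.
Foci lie on the vertical axis through the center: (h, k ± c).

(-4, 0) and (-4, 16)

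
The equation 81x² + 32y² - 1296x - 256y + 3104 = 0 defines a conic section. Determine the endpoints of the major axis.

(8, -5) and (8, 13)

Group: 81(x² - 16x) + 32(y² - 8y) = -3104
Completing the square gives 81(x - 8)² + 32(y - 4)² = -3104 + 5184 + 512 = 2592.
Dividing both sides by 2592: (x - 8)²/32 + (y - 4)²/81 = 1
Ellipse, center (8, 4), major axis vertical; a² = 81, b² = 32.
a = 9. Vertices at (h, k ± a).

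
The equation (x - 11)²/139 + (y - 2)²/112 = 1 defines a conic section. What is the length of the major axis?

Center (11, 2). The larger denominator 139 sits under the x-term, so the major axis is horizontal; a² = 139, b² = 112.
a² = 139 so a = √139; the major axis has length 2a = 2√139.

2√139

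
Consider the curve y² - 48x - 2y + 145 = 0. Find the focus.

Only y is squared. Complete the square in y: (y - 1)² = 48(x - 3).
Vertex (3, 1); 4p = 48 so p = 12. Opens right.
Focus is p units from the vertex along the axis: (h + p, k).

(15, 1)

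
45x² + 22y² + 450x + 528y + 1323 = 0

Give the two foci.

Collect terms: 45(x² + 10x) + 22(y² + 24y) = -1323
Completing the square gives 45(x + 5)² + 22(y + 12)² = -1323 + 1125 + 3168 = 2970.
Divide by 2970: (x + 5)²/66 + (y + 12)²/135 = 1
Ellipse, center (-5, -12), major axis vertical; a² = 135, b² = 66.
c² = a² - b² = 135 - 66 = 69, so c = √69.
Foci lie on the vertical axis through the center: (h, k ± c).

(-5, -12 - √69) and (-5, -12 + √69)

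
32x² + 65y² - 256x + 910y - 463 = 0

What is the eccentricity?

e = √2145/65

Collect terms: 32(x² - 8x) + 65(y² + 14y) = 463
32(x - 4)² + 65(y + 7)² = 463 + 512 + 3185 = 4160
Dividing both sides by 4160: (x - 4)²/130 + (y + 7)²/64 = 1
Ellipse, center (4, -7), major axis horizontal; a² = 130, b² = 64.
c² = a² - b² = 66, so c = √66.
e = c/a = √66/√130 = √2145/65.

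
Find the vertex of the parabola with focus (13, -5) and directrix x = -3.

The vertex is the midpoint between the focus and the directrix along the axis of symmetry.
Axis is horizontal (directrix is vertical). Vertex x-coordinate = (13 + (-3))/2 = 5; y-coordinate = -5.

(5, -5)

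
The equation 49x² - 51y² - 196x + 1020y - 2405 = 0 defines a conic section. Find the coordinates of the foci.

Group the x- and y-terms: 49(x² - 4x) -51(y² - 20y) = 2405
Completing the square gives 49(x - 2)² -51(y - 10)² = 2405 + 196 - 5100 = -2499.
Divide through by -2499 to get (y - 10)²/49 - (x - 2)²/51 = 1.
Hyperbola, center (2, 10), transverse axis vertical; a² = 49, b² = 51.
c² = a² + b² = 49 + 51 = 100, so c = 10.
Foci lie on the vertical axis through the center: (h, k ± c).

(2, 0) and (2, 20)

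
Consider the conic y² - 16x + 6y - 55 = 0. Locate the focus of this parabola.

Only y is squared. Complete the square in y: (y + 3)² = 16(x + 4).
Vertex (-4, -3); 4p = 16 so p = 4. Opens right.
Focus is p units from the vertex along the axis: (h + p, k).

(0, -3)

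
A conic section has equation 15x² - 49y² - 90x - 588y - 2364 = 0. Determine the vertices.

Group the x- and y-terms: 15(x² - 6x) -49(y² + 12y) = 2364
Complete the square: 15(x - 3)² -49(y + 6)² = 2364 + 135 - 1764 = 735
Divide through by 735 to get (x - 3)²/49 - (y + 6)²/15 = 1.
Hyperbola, center (3, -6), transverse axis horizontal; a² = 49, b² = 15.
a = 7. Vertices at (h ± a, k).

(-4, -6) and (10, -6)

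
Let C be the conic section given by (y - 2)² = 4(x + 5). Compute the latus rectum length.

4

Vertex (-5, 2); 4p = 4 so p = 1. Opens right.
Latus rectum length = |4p| = 4.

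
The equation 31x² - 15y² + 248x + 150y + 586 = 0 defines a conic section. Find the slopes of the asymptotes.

31(x² + 8x) -15(y² - 10y) = -586
Complete the square in x and y: 31(x + 4)² -15(y - 5)² = -586 + 496 - 375 = -465
Dividing both sides by -465: (y - 5)²/31 - (x + 4)²/15 = 1
Hyperbola, center (-4, 5), transverse axis vertical; a² = 31, b² = 15.
For a vertical hyperbola the asymptotes have slope ±a/b.
Here that is ±√31/√15 = ±√465/15.

√465/15 and -√465/15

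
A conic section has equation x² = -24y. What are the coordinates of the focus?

(0, -6)

Vertex (0, 0); 4p = -24 so p = -6. Opens down.
Focus is p units from the vertex along the axis: (h, k + p).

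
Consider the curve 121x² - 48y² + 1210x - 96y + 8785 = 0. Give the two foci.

Group the x- and y-terms: 121(x² + 10x) -48(y² + 2y) = -8785
Complete the square: 121(x + 5)² -48(y + 1)² = -8785 + 3025 - 48 = -5808
Divide by -5808: (y + 1)²/121 - (x + 5)²/48 = 1
Hyperbola, center (-5, -1), transverse axis vertical; a² = 121, b² = 48.
c² = a² + b² = 121 + 48 = 169, so c = 13.
Foci lie on the vertical axis through the center: (h, k ± c).

(-5, -14) and (-5, 12)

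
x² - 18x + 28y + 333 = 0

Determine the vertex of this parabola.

Only x is squared. Complete the square in x: (x - 9)² = -28(y + 9).
Vertex (9, -9); 4p = -28 so p = -7. Opens down.

(9, -9)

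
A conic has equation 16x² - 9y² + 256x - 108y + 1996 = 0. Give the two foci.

(-8, -21) and (-8, 9)

16(x² + 16x) -9(y² + 12y) = -1996
Completing the square gives 16(x + 8)² -9(y + 6)² = -1996 + 1024 - 324 = -1296.
Divide through by -1296 to get (y + 6)²/144 - (x + 8)²/81 = 1.
Hyperbola, center (-8, -6), transverse axis vertical; a² = 144, b² = 81.
c² = a² + b² = 144 + 81 = 225, so c = 15.
Foci lie on the vertical axis through the center: (h, k ± c).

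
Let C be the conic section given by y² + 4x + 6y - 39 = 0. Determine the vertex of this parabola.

Only y is squared. Complete the square in y: (y + 3)² = -4(x - 12).
Vertex (12, -3); 4p = -4 so p = -1. Opens left.

(12, -3)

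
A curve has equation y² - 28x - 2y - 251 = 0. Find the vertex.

Only y is squared. Complete the square in y: (y - 1)² = 28(x + 9).
Vertex (-9, 1); 4p = 28 so p = 7. Opens right.

(-9, 1)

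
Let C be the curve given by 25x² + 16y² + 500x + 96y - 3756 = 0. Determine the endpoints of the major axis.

Group: 25(x² + 20x) + 16(y² + 6y) = 3756
Complete the square in x and y: 25(x + 10)² + 16(y + 3)² = 3756 + 2500 + 144 = 6400
Dividing both sides by 6400: (x + 10)²/256 + (y + 3)²/400 = 1
Ellipse, center (-10, -3), major axis vertical; a² = 400, b² = 256.
a = 20. Vertices at (h, k ± a).

(-10, -23) and (-10, 17)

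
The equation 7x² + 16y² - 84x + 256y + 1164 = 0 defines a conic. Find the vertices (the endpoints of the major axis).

(2, -8) and (10, -8)

Group: 7(x² - 12x) + 16(y² + 16y) = -1164
7(x - 6)² + 16(y + 8)² = -1164 + 252 + 1024 = 112
Divide by 112: (x - 6)²/16 + (y + 8)²/7 = 1
Ellipse, center (6, -8), major axis horizontal; a² = 16, b² = 7.
a = 4. Vertices at (h ± a, k).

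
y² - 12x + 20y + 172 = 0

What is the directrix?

x = 3

Only y is squared. Complete the square in y: (y + 10)² = 12(x - 6).
Vertex (6, -10); 4p = 12 so p = 3. Opens right.
Directrix is the vertical line x = h − p = 6 − (3) = 3.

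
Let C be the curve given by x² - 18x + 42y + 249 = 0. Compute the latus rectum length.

42

Only x is squared. Complete the square in x: (x - 9)² = -42(y + 4).
Vertex (9, -4); 4p = -42 so p = -21/2. Opens down.
Latus rectum length = |4p| = 42.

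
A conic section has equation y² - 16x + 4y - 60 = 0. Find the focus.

Only y is squared. Complete the square in y: (y + 2)² = 16(x + 4).
Vertex (-4, -2); 4p = 16 so p = 4. Opens right.
Focus is p units from the vertex along the axis: (h + p, k).

(0, -2)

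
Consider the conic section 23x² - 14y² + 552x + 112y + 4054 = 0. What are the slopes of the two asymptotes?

√322/14 and -√322/14

Rearranging, 23(x² + 24x) -14(y² - 8y) = -4054.
23(x + 12)² -14(y - 4)² = -4054 + 3312 - 224 = -966
Divide through by -966 to get (y - 4)²/69 - (x + 12)²/42 = 1.
Hyperbola, center (-12, 4), transverse axis vertical; a² = 69, b² = 42.
For a vertical hyperbola the asymptotes have slope ±a/b.
Here that is ±√69/√42 = ±√322/14.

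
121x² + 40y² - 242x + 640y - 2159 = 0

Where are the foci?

Rearranging, 121(x² - 2x) + 40(y² + 16y) = 2159.
Complete the square: 121(x - 1)² + 40(y + 8)² = 2159 + 121 + 2560 = 4840
Divide through by 4840 to get (x - 1)²/40 + (y + 8)²/121 = 1.
Ellipse, center (1, -8), major axis vertical; a² = 121, b² = 40.
c² = a² - b² = 121 - 40 = 81, so c = 9.
Foci lie on the vertical axis through the center: (h, k ± c).

(1, -17) and (1, 1)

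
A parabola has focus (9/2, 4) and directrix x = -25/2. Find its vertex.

(-4, 4)

The vertex is the midpoint between the focus and the directrix along the axis of symmetry.
Axis is horizontal (directrix is vertical). Vertex x-coordinate = (9/2 + (-25/2))/2 = -4; y-coordinate = 4.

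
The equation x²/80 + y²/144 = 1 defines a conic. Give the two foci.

(0, -8) and (0, 8)

Center (0, 0). The larger denominator 144 sits under the y-term, so the major axis is vertical; a² = 144, b² = 80.
c² = a² - b² = 144 - 80 = 64, so c = 8.
Foci lie on the vertical axis through the center: (h, k ± c).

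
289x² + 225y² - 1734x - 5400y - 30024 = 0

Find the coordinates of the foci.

(3, 4) and (3, 20)

Group the x- and y-terms: 289(x² - 6x) + 225(y² - 24y) = 30024
289(x - 3)² + 225(y - 12)² = 30024 + 2601 + 32400 = 65025
Dividing both sides by 65025: (x - 3)²/225 + (y - 12)²/289 = 1
Ellipse, center (3, 12), major axis vertical; a² = 289, b² = 225.
c² = a² - b² = 289 - 225 = 64, so c = 8.
Foci lie on the vertical axis through the center: (h, k ± c).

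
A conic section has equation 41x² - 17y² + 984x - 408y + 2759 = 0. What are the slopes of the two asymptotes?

Rearranging, 41(x² + 24x) -17(y² + 24y) = -2759.
Completing the square gives 41(x + 12)² -17(y + 12)² = -2759 + 5904 - 2448 = 697.
Divide through by 697 to get (x + 12)²/17 - (y + 12)²/41 = 1.
Hyperbola, center (-12, -12), transverse axis horizontal; a² = 17, b² = 41.
For a horizontal hyperbola the asymptotes have slope ±b/a.
Here that is ±√41/√17 = ±√697/17.

√697/17 and -√697/17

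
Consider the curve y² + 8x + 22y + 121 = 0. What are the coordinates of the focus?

(-2, -11)

Only y is squared. Complete the square in y: (y + 11)² = -8x.
Vertex (0, -11); 4p = -8 so p = -2. Opens left.
Focus is p units from the vertex along the axis: (h + p, k).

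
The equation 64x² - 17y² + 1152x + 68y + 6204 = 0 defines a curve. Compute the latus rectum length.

Group: 64(x² + 18x) -17(y² - 4y) = -6204
Complete the square: 64(x + 9)² -17(y - 2)² = -6204 + 5184 - 68 = -1088
Divide through by -1088 to get (y - 2)²/64 - (x + 9)²/17 = 1.
Hyperbola, center (-9, 2), transverse axis vertical; a² = 64, b² = 17.
Latus rectum length = 2b²/a = 2·17/8 = 17/4.

17/4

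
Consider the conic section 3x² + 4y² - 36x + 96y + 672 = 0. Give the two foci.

(5, -12) and (7, -12)

3(x² - 12x) + 4(y² + 24y) = -672
Complete the square: 3(x - 6)² + 4(y + 12)² = -672 + 108 + 576 = 12
Dividing both sides by 12: (x - 6)²/4 + (y + 12)²/3 = 1
Ellipse, center (6, -12), major axis horizontal; a² = 4, b² = 3.
c² = a² - b² = 4 - 3 = 1, so c = 1.
Foci lie on the horizontal axis through the center: (h ± c, k).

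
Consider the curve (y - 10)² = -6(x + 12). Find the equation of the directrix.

x = -21/2

Vertex (-12, 10); 4p = -6 so p = -3/2. Opens left.
Directrix is the vertical line x = h − p = -12 − (-3/2) = -21/2.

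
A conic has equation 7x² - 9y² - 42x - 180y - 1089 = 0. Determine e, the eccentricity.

e = 4/3

Rearranging, 7(x² - 6x) -9(y² + 20y) = 1089.
Complete the square in x and y: 7(x - 3)² -9(y + 10)² = 1089 + 63 - 900 = 252
Divide by 252: (x - 3)²/36 - (y + 10)²/28 = 1
Hyperbola, center (3, -10), transverse axis horizontal; a² = 36, b² = 28.
c² = a² + b² = 64, so c = 8.
e = c/a = 8/6 = 4/3.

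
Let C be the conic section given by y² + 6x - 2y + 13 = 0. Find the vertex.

(-2, 1)

Only y is squared. Complete the square in y: (y - 1)² = -6(x + 2).
Vertex (-2, 1); 4p = -6 so p = -3/2. Opens left.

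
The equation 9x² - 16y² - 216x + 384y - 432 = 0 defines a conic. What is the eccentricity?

e = 5/3

Rearranging, 9(x² - 24x) -16(y² - 24y) = 432.
Complete the square in x and y: 9(x - 12)² -16(y - 12)² = 432 + 1296 - 2304 = -576
Dividing both sides by -576: (y - 12)²/36 - (x - 12)²/64 = 1
Hyperbola, center (12, 12), transverse axis vertical; a² = 36, b² = 64.
c² = a² + b² = 100, so c = 10.
e = c/a = 10/6 = 5/3.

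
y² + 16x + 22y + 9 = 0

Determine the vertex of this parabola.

(7, -11)

Only y is squared. Complete the square in y: (y + 11)² = -16(x - 7).
Vertex (7, -11); 4p = -16 so p = -4. Opens left.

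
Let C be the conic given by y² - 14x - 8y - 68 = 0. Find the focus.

(-5/2, 4)

Only y is squared. Complete the square in y: (y - 4)² = 14(x + 6).
Vertex (-6, 4); 4p = 14 so p = 7/2. Opens right.
Focus is p units from the vertex along the axis: (h + p, k).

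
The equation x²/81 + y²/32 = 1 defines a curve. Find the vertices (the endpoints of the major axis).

Center (0, 0). The larger denominator 81 sits under the x-term, so the major axis is horizontal; a² = 81, b² = 32.
a = 9. Vertices at (h ± a, k).

(-9, 0) and (9, 0)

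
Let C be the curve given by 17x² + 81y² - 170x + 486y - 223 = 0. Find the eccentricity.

17(x² - 10x) + 81(y² + 6y) = 223
Complete the square in x and y: 17(x - 5)² + 81(y + 3)² = 223 + 425 + 729 = 1377
Divide through by 1377 to get (x - 5)²/81 + (y + 3)²/17 = 1.
Ellipse, center (5, -3), major axis horizontal; a² = 81, b² = 17.
c² = a² - b² = 64, so c = 8.
e = c/a = 8/9.

e = 8/9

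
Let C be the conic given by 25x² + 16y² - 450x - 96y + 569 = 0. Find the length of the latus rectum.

Group: 25(x² - 18x) + 16(y² - 6y) = -569
Complete the square: 25(x - 9)² + 16(y - 3)² = -569 + 2025 + 144 = 1600
Dividing both sides by 1600: (x - 9)²/64 + (y - 3)²/100 = 1
Ellipse, center (9, 3), major axis vertical; a² = 100, b² = 64.
Latus rectum length = 2b²/a = 2·64/10 = 64/5.

64/5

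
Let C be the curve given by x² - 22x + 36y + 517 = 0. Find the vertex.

(11, -11)

Only x is squared. Complete the square in x: (x - 11)² = -36(y + 11).
Vertex (11, -11); 4p = -36 so p = -9. Opens down.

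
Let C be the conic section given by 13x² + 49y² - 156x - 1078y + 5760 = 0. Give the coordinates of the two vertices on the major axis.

(-1, 11) and (13, 11)

Collect terms: 13(x² - 12x) + 49(y² - 22y) = -5760
13(x - 6)² + 49(y - 11)² = -5760 + 468 + 5929 = 637
Divide through by 637 to get (x - 6)²/49 + (y - 11)²/13 = 1.
Ellipse, center (6, 11), major axis horizontal; a² = 49, b² = 13.
a = 7. Vertices at (h ± a, k).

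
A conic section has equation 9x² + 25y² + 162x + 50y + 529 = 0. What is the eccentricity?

Rearranging, 9(x² + 18x) + 25(y² + 2y) = -529.
Complete the square: 9(x + 9)² + 25(y + 1)² = -529 + 729 + 25 = 225
Dividing both sides by 225: (x + 9)²/25 + (y + 1)²/9 = 1
Ellipse, center (-9, -1), major axis horizontal; a² = 25, b² = 9.
c² = a² - b² = 16, so c = 4.
e = c/a = 4/5.

e = 4/5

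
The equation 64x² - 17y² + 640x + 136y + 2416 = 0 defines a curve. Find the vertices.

Group the x- and y-terms: 64(x² + 10x) -17(y² - 8y) = -2416
64(x + 5)² -17(y - 4)² = -2416 + 1600 - 272 = -1088
Divide through by -1088 to get (y - 4)²/64 - (x + 5)²/17 = 1.
Hyperbola, center (-5, 4), transverse axis vertical; a² = 64, b² = 17.
a = 8. Vertices at (h, k ± a).

(-5, -4) and (-5, 12)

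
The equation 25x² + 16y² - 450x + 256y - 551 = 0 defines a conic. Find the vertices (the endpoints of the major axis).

Rearranging, 25(x² - 18x) + 16(y² + 16y) = 551.
25(x - 9)² + 16(y + 8)² = 551 + 2025 + 1024 = 3600
Divide by 3600: (x - 9)²/144 + (y + 8)²/225 = 1
Ellipse, center (9, -8), major axis vertical; a² = 225, b² = 144.
a = 15. Vertices at (h, k ± a).

(9, -23) and (9, 7)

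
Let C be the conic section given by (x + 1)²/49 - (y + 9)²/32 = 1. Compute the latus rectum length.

64/7

Center (-1, -9). The positive term is the x-term, so the transverse axis is horizontal; a² = 49, b² = 32.
Latus rectum length = 2b²/a = 2·32/7 = 64/7.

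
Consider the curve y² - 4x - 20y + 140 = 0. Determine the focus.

(11, 10)

Only y is squared. Complete the square in y: (y - 10)² = 4(x - 10).
Vertex (10, 10); 4p = 4 so p = 1. Opens right.
Focus is p units from the vertex along the axis: (h + p, k).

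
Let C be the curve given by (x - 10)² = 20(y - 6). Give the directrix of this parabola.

y = 1

Vertex (10, 6); 4p = 20 so p = 5. Opens up.
Directrix is the horizontal line y = k − p = 6 − (5) = 1.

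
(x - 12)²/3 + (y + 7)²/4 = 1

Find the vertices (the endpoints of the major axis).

(12, -9) and (12, -5)

Center (12, -7). The larger denominator 4 sits under the y-term, so the major axis is vertical; a² = 4, b² = 3.
a = 2. Vertices at (h, k ± a).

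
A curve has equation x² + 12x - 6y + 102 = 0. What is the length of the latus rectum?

6

Only x is squared. Complete the square in x: (x + 6)² = 6(y - 11).
Vertex (-6, 11); 4p = 6 so p = 3/2. Opens up.
Latus rectum length = |4p| = 6.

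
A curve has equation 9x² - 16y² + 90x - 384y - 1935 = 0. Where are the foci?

(-5, -17) and (-5, -7)

Rearranging, 9(x² + 10x) -16(y² + 24y) = 1935.
Completing the square gives 9(x + 5)² -16(y + 12)² = 1935 + 225 - 2304 = -144.
Divide through by -144 to get (y + 12)²/9 - (x + 5)²/16 = 1.
Hyperbola, center (-5, -12), transverse axis vertical; a² = 9, b² = 16.
c² = a² + b² = 9 + 16 = 25, so c = 5.
Foci lie on the vertical axis through the center: (h, k ± c).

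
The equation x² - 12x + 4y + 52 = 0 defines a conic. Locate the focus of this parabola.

(6, -5)

Only x is squared. Complete the square in x: (x - 6)² = -4(y + 4).
Vertex (6, -4); 4p = -4 so p = -1. Opens down.
Focus is p units from the vertex along the axis: (h, k + p).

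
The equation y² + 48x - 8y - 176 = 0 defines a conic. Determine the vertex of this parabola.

(4, 4)

Only y is squared. Complete the square in y: (y - 4)² = -48(x - 4).
Vertex (4, 4); 4p = -48 so p = -12. Opens left.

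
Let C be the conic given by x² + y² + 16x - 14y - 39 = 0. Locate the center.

(-8, 7)

Group the x- and y-terms: (x² + 16x) + (y² - 14y) = 39
Complete the square in x and y: (x + 8)² + (y - 7)² = 39 + 64 + 49 = 152
So (x + 8)² + (y - 7)² = 152.
Circle centered at (-8, 7) with r² = 152.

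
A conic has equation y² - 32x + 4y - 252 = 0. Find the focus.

(0, -2)

Only y is squared. Complete the square in y: (y + 2)² = 32(x + 8).
Vertex (-8, -2); 4p = 32 so p = 8. Opens right.
Focus is p units from the vertex along the axis: (h + p, k).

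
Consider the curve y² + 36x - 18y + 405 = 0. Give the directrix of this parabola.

x = 0

Only y is squared. Complete the square in y: (y - 9)² = -36(x + 9).
Vertex (-9, 9); 4p = -36 so p = -9. Opens left.
Directrix is the vertical line x = h − p = -9 − (-9) = 0.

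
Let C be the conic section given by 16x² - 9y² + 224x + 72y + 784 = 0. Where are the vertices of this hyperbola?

Group: 16(x² + 14x) -9(y² - 8y) = -784
Completing the square gives 16(x + 7)² -9(y - 4)² = -784 + 784 - 144 = -144.
Dividing both sides by -144: (y - 4)²/16 - (x + 7)²/9 = 1
Hyperbola, center (-7, 4), transverse axis vertical; a² = 16, b² = 9.
a = 4. Vertices at (h, k ± a).

(-7, 0) and (-7, 8)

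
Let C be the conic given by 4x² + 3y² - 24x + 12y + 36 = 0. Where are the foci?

(3, -3) and (3, -1)

Group: 4(x² - 6x) + 3(y² + 4y) = -36
Complete the square: 4(x - 3)² + 3(y + 2)² = -36 + 36 + 12 = 12
Divide through by 12 to get (x - 3)²/3 + (y + 2)²/4 = 1.
Ellipse, center (3, -2), major axis vertical; a² = 4, b² = 3.
c² = a² - b² = 4 - 3 = 1, so c = 1.
Foci lie on the vertical axis through the center: (h, k ± c).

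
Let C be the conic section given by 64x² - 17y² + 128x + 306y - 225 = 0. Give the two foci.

Collect terms: 64(x² + 2x) -17(y² - 18y) = 225
64(x + 1)² -17(y - 9)² = 225 + 64 - 1377 = -1088
Divide by -1088: (y - 9)²/64 - (x + 1)²/17 = 1
Hyperbola, center (-1, 9), transverse axis vertical; a² = 64, b² = 17.
c² = a² + b² = 64 + 17 = 81, so c = 9.
Foci lie on the vertical axis through the center: (h, k ± c).

(-1, 0) and (-1, 18)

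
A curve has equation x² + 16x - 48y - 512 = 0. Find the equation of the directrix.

y = -24

Only x is squared. Complete the square in x: (x + 8)² = 48(y + 12).
Vertex (-8, -12); 4p = 48 so p = 12. Opens up.
Directrix is the horizontal line y = k − p = -12 − (12) = -24.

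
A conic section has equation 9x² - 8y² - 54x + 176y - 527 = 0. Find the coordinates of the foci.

Group: 9(x² - 6x) -8(y² - 22y) = 527
Complete the square: 9(x - 3)² -8(y - 11)² = 527 + 81 - 968 = -360
Divide through by -360 to get (y - 11)²/45 - (x - 3)²/40 = 1.
Hyperbola, center (3, 11), transverse axis vertical; a² = 45, b² = 40.
c² = a² + b² = 45 + 40 = 85, so c = √85.
Foci lie on the vertical axis through the center: (h, k ± c).

(3, 11 - √85) and (3, 11 + √85)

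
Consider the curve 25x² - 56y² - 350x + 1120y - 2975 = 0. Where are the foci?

Collect terms: 25(x² - 14x) -56(y² - 20y) = 2975
25(x - 7)² -56(y - 10)² = 2975 + 1225 - 5600 = -1400
Dividing both sides by -1400: (y - 10)²/25 - (x - 7)²/56 = 1
Hyperbola, center (7, 10), transverse axis vertical; a² = 25, b² = 56.
c² = a² + b² = 25 + 56 = 81, so c = 9.
Foci lie on the vertical axis through the center: (h, k ± c).

(7, 1) and (7, 19)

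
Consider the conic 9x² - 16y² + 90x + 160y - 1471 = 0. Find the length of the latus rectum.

27/2

Collect terms: 9(x² + 10x) -16(y² - 10y) = 1471
Complete the square: 9(x + 5)² -16(y - 5)² = 1471 + 225 - 400 = 1296
Dividing both sides by 1296: (x + 5)²/144 - (y - 5)²/81 = 1
Hyperbola, center (-5, 5), transverse axis horizontal; a² = 144, b² = 81.
Latus rectum length = 2b²/a = 2·81/12 = 27/2.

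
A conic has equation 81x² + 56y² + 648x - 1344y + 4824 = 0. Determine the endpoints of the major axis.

Group: 81(x² + 8x) + 56(y² - 24y) = -4824
Complete the square in x and y: 81(x + 4)² + 56(y - 12)² = -4824 + 1296 + 8064 = 4536
Divide by 4536: (x + 4)²/56 + (y - 12)²/81 = 1
Ellipse, center (-4, 12), major axis vertical; a² = 81, b² = 56.
a = 9. Vertices at (h, k ± a).

(-4, 3) and (-4, 21)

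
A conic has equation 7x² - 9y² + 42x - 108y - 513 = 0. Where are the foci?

Collect terms: 7(x² + 6x) -9(y² + 12y) = 513
Completing the square gives 7(x + 3)² -9(y + 6)² = 513 + 63 - 324 = 252.
Divide through by 252 to get (x + 3)²/36 - (y + 6)²/28 = 1.
Hyperbola, center (-3, -6), transverse axis horizontal; a² = 36, b² = 28.
c² = a² + b² = 36 + 28 = 64, so c = 8.
Foci lie on the horizontal axis through the center: (h ± c, k).

(-11, -6) and (5, -6)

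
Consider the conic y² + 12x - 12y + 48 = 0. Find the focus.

(-4, 6)

Only y is squared. Complete the square in y: (y - 6)² = -12(x + 1).
Vertex (-1, 6); 4p = -12 so p = -3. Opens left.
Focus is p units from the vertex along the axis: (h + p, k).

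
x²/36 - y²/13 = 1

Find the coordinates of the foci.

Center (0, 0). The positive term is the x-term, so the transverse axis is horizontal; a² = 36, b² = 13.
c² = a² + b² = 36 + 13 = 49, so c = 7.
Foci lie on the horizontal axis through the center: (h ± c, k).

(-7, 0) and (7, 0)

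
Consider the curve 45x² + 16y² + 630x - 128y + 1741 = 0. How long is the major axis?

6√5

Group: 45(x² + 14x) + 16(y² - 8y) = -1741
45(x + 7)² + 16(y - 4)² = -1741 + 2205 + 256 = 720
Divide by 720: (x + 7)²/16 + (y - 4)²/45 = 1
Ellipse, center (-7, 4), major axis vertical; a² = 45, b² = 16.
a² = 45 so a = 3√5; the major axis has length 2a = 6√5.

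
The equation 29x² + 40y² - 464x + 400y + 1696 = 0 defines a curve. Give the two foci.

29(x² - 16x) + 40(y² + 10y) = -1696
Complete the square: 29(x - 8)² + 40(y + 5)² = -1696 + 1856 + 1000 = 1160
Divide through by 1160 to get (x - 8)²/40 + (y + 5)²/29 = 1.
Ellipse, center (8, -5), major axis horizontal; a² = 40, b² = 29.
c² = a² - b² = 40 - 29 = 11, so c = √11.
Foci lie on the horizontal axis through the center: (h ± c, k).

(8 - √11, -5) and (8 + √11, -5)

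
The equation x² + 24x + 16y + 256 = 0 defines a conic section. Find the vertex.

(-12, -7)

Only x is squared. Complete the square in x: (x + 12)² = -16(y + 7).
Vertex (-12, -7); 4p = -16 so p = -4. Opens down.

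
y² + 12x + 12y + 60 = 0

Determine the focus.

Only y is squared. Complete the square in y: (y + 6)² = -12(x + 2).
Vertex (-2, -6); 4p = -12 so p = -3. Opens left.
Focus is p units from the vertex along the axis: (h + p, k).

(-5, -6)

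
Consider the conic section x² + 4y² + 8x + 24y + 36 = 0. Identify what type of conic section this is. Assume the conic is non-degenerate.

No xy term. Coefficients of x² and y² are A = 1, C = 4.
A and C have the same sign but A ≠ C ⇒ ellipse.

ellipse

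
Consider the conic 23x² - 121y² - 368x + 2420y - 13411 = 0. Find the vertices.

Group the x- and y-terms: 23(x² - 16x) -121(y² - 20y) = 13411
Completing the square gives 23(x - 8)² -121(y - 10)² = 13411 + 1472 - 12100 = 2783.
Dividing both sides by 2783: (x - 8)²/121 - (y - 10)²/23 = 1
Hyperbola, center (8, 10), transverse axis horizontal; a² = 121, b² = 23.
a = 11. Vertices at (h ± a, k).

(-3, 10) and (19, 10)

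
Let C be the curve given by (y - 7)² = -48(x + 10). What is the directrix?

Vertex (-10, 7); 4p = -48 so p = -12. Opens left.
Directrix is the vertical line x = h − p = -10 − (-12) = 2.

x = 2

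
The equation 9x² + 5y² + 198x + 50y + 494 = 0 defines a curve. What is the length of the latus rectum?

40/3

Group: 9(x² + 22x) + 5(y² + 10y) = -494
9(x + 11)² + 5(y + 5)² = -494 + 1089 + 125 = 720
Divide by 720: (x + 11)²/80 + (y + 5)²/144 = 1
Ellipse, center (-11, -5), major axis vertical; a² = 144, b² = 80.
Latus rectum length = 2b²/a = 2·80/12 = 40/3.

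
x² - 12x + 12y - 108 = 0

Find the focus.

Only x is squared. Complete the square in x: (x - 6)² = -12(y - 12).
Vertex (6, 12); 4p = -12 so p = -3. Opens down.
Focus is p units from the vertex along the axis: (h, k + p).

(6, 9)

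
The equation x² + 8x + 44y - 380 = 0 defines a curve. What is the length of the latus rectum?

Only x is squared. Complete the square in x: (x + 4)² = -44(y - 9).
Vertex (-4, 9); 4p = -44 so p = -11. Opens down.
Latus rectum length = |4p| = 44.

44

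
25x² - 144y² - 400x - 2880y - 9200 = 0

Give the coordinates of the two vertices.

(8, -15) and (8, -5)

Group the x- and y-terms: 25(x² - 16x) -144(y² + 20y) = 9200
Complete the square: 25(x - 8)² -144(y + 10)² = 9200 + 1600 - 14400 = -3600
Dividing both sides by -3600: (y + 10)²/25 - (x - 8)²/144 = 1
Hyperbola, center (8, -10), transverse axis vertical; a² = 25, b² = 144.
a = 5. Vertices at (h, k ± a).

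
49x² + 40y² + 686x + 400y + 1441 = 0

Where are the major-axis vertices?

Rearranging, 49(x² + 14x) + 40(y² + 10y) = -1441.
Complete the square in x and y: 49(x + 7)² + 40(y + 5)² = -1441 + 2401 + 1000 = 1960
Divide through by 1960 to get (x + 7)²/40 + (y + 5)²/49 = 1.
Ellipse, center (-7, -5), major axis vertical; a² = 49, b² = 40.
a = 7. Vertices at (h, k ± a).

(-7, -12) and (-7, 2)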